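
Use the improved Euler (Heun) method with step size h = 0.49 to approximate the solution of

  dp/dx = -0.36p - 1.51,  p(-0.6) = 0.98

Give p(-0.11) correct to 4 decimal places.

Heun: k1 = f(x_n, p_n); k2 = f(x_n + h, p_n + h·k1); p_{n+1} = p_n + (h/2)·(k1 + k2).
x=-0.600000, p=0.980000:
  k1 = f(-0.600000, 0.980000) = -1.862800
  k2 = f(-0.110000, 0.067228) = -1.534202
  p ← 0.980000 + (0.49/2)·(-1.862800 + (-1.534202)) = 0.147734
p(-0.11) ≈ 0.1477

0.1477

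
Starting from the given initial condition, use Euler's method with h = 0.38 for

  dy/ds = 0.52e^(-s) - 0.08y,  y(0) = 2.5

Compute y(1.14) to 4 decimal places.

Euler: y_{n+1} = y_n + h·f(s_n, y_n).
s=0.000000, y=2.500000: f=0.320000 → y ← 2.500000 + 0.38·0.320000 = 2.621600
s=0.380000, y=2.621600: f=0.145880 → y ← 2.621600 + 0.38·0.145880 = 2.677034
s=0.760000, y=2.677034: f=0.029024 → y ← 2.677034 + 0.38·0.029024 = 2.688063
y(1.14) ≈ 2.6881

2.6881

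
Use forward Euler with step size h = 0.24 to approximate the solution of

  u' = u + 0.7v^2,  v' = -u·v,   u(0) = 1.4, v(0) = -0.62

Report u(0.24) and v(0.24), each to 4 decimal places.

Euler on (u,v): u_{n+1} = u_n + h·u', v_{n+1} = v_n + h·v'.
0.000000: (1.400000, -0.620000); f=(1.669080, 0.868000) → (1.800579, -0.411680)
(u(0.24), v(0.24)) ≈ (1.8006, -0.4117)

1.8006, -0.4117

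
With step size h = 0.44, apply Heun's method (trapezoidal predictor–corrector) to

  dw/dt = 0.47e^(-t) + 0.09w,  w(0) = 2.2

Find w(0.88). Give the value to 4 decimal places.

Heun: k1 = f(t_n, w_n); k2 = f(t_n + h, w_n + h·k1); w_{n+1} = w_n + (h/2)·(k1 + k2).
t=0.000000, w=2.200000:
  k1 = f(0.000000, 2.200000) = 0.668000
  k2 = f(0.440000, 2.493920) = 0.527150
  w ← 2.200000 + (0.44/2)·(0.668000 + 0.527150) = 2.462933
t=0.440000, w=2.462933:
  k1 = f(0.440000, 2.462933) = 0.524361
  k2 = f(0.880000, 2.693652) = 0.437377
  w ← 2.462933 + (0.44/2)·(0.524361 + 0.437377) = 2.674515
w(0.88) ≈ 2.6745

2.6745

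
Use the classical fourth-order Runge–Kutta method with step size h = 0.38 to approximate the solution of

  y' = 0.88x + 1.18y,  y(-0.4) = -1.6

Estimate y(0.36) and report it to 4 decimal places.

-4.0045

RK4: k1 = f(x_n, y_n); k2 = f(x_n + h/2, y_n + (h/2)·k1); k3 = f(x_n + h/2, y_n + (h/2)·k2); k4 = f(x_n + h, y_n + h·k3); y_{n+1} = y_n + (h/6)·(k1 + 2k2 + 2k3 + k4).
x=-0.400000, y=-1.600000:
  k1 = f(-0.400000, -1.600000) = -2.240000
  k2 = f(-0.210000, -2.025600) = -2.575008
  k3 = f(-0.210000, -2.089252) = -2.650117
  k4 = f(-0.020000, -2.607044) = -3.093912
  y ← -1.600000 + (0.38/6)·(k1 + 2k2 + 2k3 + k4) = -2.599664
x=-0.020000, y=-2.599664:
  k1 = f(-0.020000, -2.599664) = -3.085203
  k2 = f(0.170000, -3.185852) = -3.609706
  k3 = f(0.170000, -3.285508) = -3.727299
  k4 = f(0.360000, -4.016037) = -4.422124
  y ← -2.599664 + (0.38/6)·(k1 + 2k2 + 2k3 + k4) = -4.004482
y(0.36) ≈ -4.0045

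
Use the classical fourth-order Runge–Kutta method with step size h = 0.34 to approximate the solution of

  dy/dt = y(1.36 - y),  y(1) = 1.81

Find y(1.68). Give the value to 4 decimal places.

RK4: k1 = f(t_n, y_n); k2 = f(t_n + h/2, y_n + (h/2)·k1); k3 = f(t_n + h/2, y_n + (h/2)·k2); k4 = f(t_n + h, y_n + h·k3); y_{n+1} = y_n + (h/6)·(k1 + 2k2 + 2k3 + k4).
t=1.000000, y=1.810000:
  k1 = f(1.000000, 1.810000) = -0.814500
  k2 = f(1.170000, 1.671535) = -0.520742
  k3 = f(1.170000, 1.721474) = -0.622268
  k4 = f(1.340000, 1.598429) = -0.381112
  y ← 1.810000 + (0.34/6)·(k1 + 2k2 + 2k3 + k4) = 1.612708
t=1.340000, y=1.612708:
  k1 = f(1.340000, 1.612708) = -0.407543
  k2 = f(1.510000, 1.543425) = -0.283103
  k3 = f(1.510000, 1.564580) = -0.320082
  k4 = f(1.680000, 1.503880) = -0.216378
  y ← 1.612708 + (0.34/6)·(k1 + 2k2 + 2k3 + k4) = 1.508991
y(1.68) ≈ 1.5090

1.5090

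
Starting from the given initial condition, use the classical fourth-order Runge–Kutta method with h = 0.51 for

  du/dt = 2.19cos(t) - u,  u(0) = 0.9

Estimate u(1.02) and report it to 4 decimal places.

RK4: k1 = f(t_n, u_n); k2 = f(t_n + h/2, u_n + (h/2)·k1); k3 = f(t_n + h/2, u_n + (h/2)·k2); k4 = f(t_n + h, u_n + h·k3); u_{n+1} = u_n + (h/6)·(k1 + 2k2 + 2k3 + k4).
t=0.000000, u=0.900000:
  k1 = f(0.000000, 0.900000) = 1.290000
  k2 = f(0.255000, 1.228950) = 0.890233
  k3 = f(0.255000, 1.127009) = 0.992173
  k4 = f(0.510000, 1.406008) = 0.505302
  u ← 0.900000 + (0.51/6)·(k1 + 2k2 + 2k3 + k4) = 1.372610
t=0.510000, u=1.372610:
  k1 = f(0.510000, 1.372610) = 0.538701
  k2 = f(0.765000, 1.509978) = 0.069849
  k3 = f(0.765000, 1.390421) = 0.189406
  k4 = f(1.020000, 1.469207) = -0.323035
  u ← 1.372610 + (0.51/6)·(k1 + 2k2 + 2k3 + k4) = 1.435015
u(1.02) ≈ 1.4350

1.4350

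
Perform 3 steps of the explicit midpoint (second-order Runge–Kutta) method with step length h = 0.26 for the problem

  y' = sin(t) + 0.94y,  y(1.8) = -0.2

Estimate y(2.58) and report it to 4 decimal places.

Midpoint: k1 = f(t_n, y_n); k2 = f(t_n + h/2, y_n + (h/2)·k1); y_{n+1} = y_n + h·k2.
t=1.800000, y=-0.200000:
  k1 = f(1.800000, -0.200000) = 0.785848
  k2 = f(1.930000, -0.097840) = 0.844208
  y ← -0.200000 + 0.26·0.844208 = 0.019494
t=2.060000, y=0.019494:
  k1 = f(2.060000, 0.019494) = 0.901032
  k2 = f(2.190000, 0.136628) = 0.942771
  y ← 0.019494 + 0.26·0.942771 = 0.264615
t=2.320000, y=0.264615:
  k1 = f(2.320000, 0.264615) = 0.980969
  k2 = f(2.450000, 0.392141) = 1.006377
  y ← 0.264615 + 0.26·1.006377 = 0.526272
y(2.58) ≈ 0.5263

0.5263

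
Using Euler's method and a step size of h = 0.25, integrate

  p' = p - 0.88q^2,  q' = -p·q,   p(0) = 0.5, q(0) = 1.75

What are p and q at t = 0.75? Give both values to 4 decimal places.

Euler on (p,q): p_{n+1} = p_n + h·p', q_{n+1} = q_n + h·q'.
0.000000: (0.500000, 1.750000); f=(-2.195000, -0.875000) → (-0.048750, 1.531250)
0.250000: (-0.048750, 1.531250); f=(-2.112109, 0.074648) → (-0.576777, 1.549912)
0.500000: (-0.576777, 1.549912); f=(-2.690738, 0.893954) → (-1.249462, 1.773401)
(p(0.75), q(0.75)) ≈ (-1.2495, 1.7734)

-1.2495, 1.7734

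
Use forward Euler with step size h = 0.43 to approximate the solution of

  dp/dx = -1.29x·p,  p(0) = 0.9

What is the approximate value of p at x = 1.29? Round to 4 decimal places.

0.3584

Euler: p_{n+1} = p_n + h·f(x_n, p_n).
x=0.000000, p=0.900000: f=0.000000 → p ← 0.900000 + 0.43·0.000000 = 0.900000
x=0.430000, p=0.900000: f=-0.499230 → p ← 0.900000 + 0.43·(-0.499230) = 0.685331
x=0.860000, p=0.685331: f=-0.760306 → p ← 0.685331 + 0.43·(-0.760306) = 0.358399
p(1.29) ≈ 0.3584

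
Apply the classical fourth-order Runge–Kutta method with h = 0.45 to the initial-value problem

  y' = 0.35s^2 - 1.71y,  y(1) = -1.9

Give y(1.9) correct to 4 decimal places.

RK4: k1 = f(s_n, y_n); k2 = f(s_n + h/2, y_n + (h/2)·k1); k3 = f(s_n + h/2, y_n + (h/2)·k2); k4 = f(s_n + h, y_n + h·k3); y_{n+1} = y_n + (h/6)·(k1 + 2k2 + 2k3 + k4).
s=1.000000, y=-1.900000:
  k1 = f(1.000000, -1.900000) = 3.599000
  k2 = f(1.225000, -1.090225) = 2.389504
  k3 = f(1.225000, -1.362362) = 2.854857
  k4 = f(1.450000, -0.615314) = 1.788062
  y ← -1.900000 + (0.45/6)·(k1 + 2k2 + 2k3 + k4) = -0.709316
s=1.450000, y=-0.709316:
  k1 = f(1.450000, -0.709316) = 1.948806
  k2 = f(1.675000, -0.270835) = 1.445096
  k3 = f(1.675000, -0.384170) = 1.638899
  k4 = f(1.900000, 0.028188) = 1.215298
  y ← -0.709316 + (0.45/6)·(k1 + 2k2 + 2k3 + k4) = -0.009409
y(1.9) ≈ -0.0094

-0.0094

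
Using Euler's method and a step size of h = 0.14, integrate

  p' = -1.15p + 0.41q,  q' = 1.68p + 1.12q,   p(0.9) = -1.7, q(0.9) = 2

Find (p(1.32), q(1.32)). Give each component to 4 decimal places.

Euler on (p,q): p_{n+1} = p_n + h·p', q_{n+1} = q_n + h·q'.
0.900000: (-1.700000, 2.000000); f=(2.775000, -0.616000) → (-1.311500, 1.913760)
1.040000: (-1.311500, 1.913760); f=(2.292867, -0.059909) → (-0.990499, 1.905373)
1.180000: (-0.990499, 1.905373); f=(1.920276, 0.469980) → (-0.721660, 1.971170)
(p(1.32), q(1.32)) ≈ (-0.7217, 1.9712)

-0.7217, 1.9712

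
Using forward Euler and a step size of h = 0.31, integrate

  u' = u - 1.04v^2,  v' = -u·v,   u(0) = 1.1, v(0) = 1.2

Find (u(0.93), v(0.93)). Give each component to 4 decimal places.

Euler on (u,v): u_{n+1} = u_n + h·u', v_{n+1} = v_n + h·v'.
0.000000: (1.100000, 1.200000); f=(-0.397600, -1.320000) → (0.976744, 0.790800)
0.310000: (0.976744, 0.790800); f=(0.326365, -0.772409) → (1.077917, 0.551353)
0.620000: (1.077917, 0.551353); f=(0.761767, -0.594313) → (1.314065, 0.367116)
(u(0.93), v(0.93)) ≈ (1.3141, 0.3671)

1.3141, 0.3671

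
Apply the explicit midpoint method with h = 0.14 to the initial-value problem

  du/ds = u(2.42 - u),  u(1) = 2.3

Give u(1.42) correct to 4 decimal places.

2.3742

Midpoint: k1 = f(s_n, u_n); k2 = f(s_n + h/2, u_n + (h/2)·k1); u_{n+1} = u_n + h·k2.
s=1.000000, u=2.300000:
  k1 = f(1.000000, 2.300000) = 0.276000
  k2 = f(1.070000, 2.319320) = 0.233509
  u ← 2.300000 + 0.14·0.233509 = 2.332691
s=1.140000, u=2.332691:
  k1 = f(1.140000, 2.332691) = 0.203664
  k2 = f(1.210000, 2.346948) = 0.171450
  u ← 2.332691 + 0.14·0.171450 = 2.356694
s=1.280000, u=2.356694:
  k1 = f(1.280000, 2.356694) = 0.149192
  k2 = f(1.350000, 2.367138) = 0.125132
  u ← 2.356694 + 0.14·0.125132 = 2.374213
u(1.42) ≈ 2.3742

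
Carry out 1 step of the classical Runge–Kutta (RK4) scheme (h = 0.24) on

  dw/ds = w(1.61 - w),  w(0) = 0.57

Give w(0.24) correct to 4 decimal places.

0.7188

RK4: k1 = f(s_n, w_n); k2 = f(s_n + h/2, w_n + (h/2)·k1); k3 = f(s_n + h/2, w_n + (h/2)·k2); k4 = f(s_n + h, w_n + h·k3); w_{n+1} = w_n + (h/6)·(k1 + 2k2 + 2k3 + k4).
s=0.000000, w=0.570000:
  k1 = f(0.000000, 0.570000) = 0.592800
  k2 = f(0.120000, 0.641136) = 0.621174
  k3 = f(0.120000, 0.644541) = 0.622278
  k4 = f(0.240000, 0.719347) = 0.640689
  w ← 0.570000 + (0.24/6)·(k1 + 2k2 + 2k3 + k4) = 0.718816
w(0.24) ≈ 0.7188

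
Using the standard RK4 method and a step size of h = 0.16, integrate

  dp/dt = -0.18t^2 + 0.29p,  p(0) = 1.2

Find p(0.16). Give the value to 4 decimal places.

RK4: k1 = f(t_n, p_n); k2 = f(t_n + h/2, p_n + (h/2)·k1); k3 = f(t_n + h/2, p_n + (h/2)·k2); k4 = f(t_n + h, p_n + h·k3); p_{n+1} = p_n + (h/6)·(k1 + 2k2 + 2k3 + k4).
t=0.000000, p=1.200000:
  k1 = f(0.000000, 1.200000) = 0.348000
  k2 = f(0.080000, 1.227840) = 0.354922
  k3 = f(0.080000, 1.228394) = 0.355082
  k4 = f(0.160000, 1.256813) = 0.359868
  p ← 1.200000 + (0.16/6)·(k1 + 2k2 + 2k3 + k4) = 1.256743
p(0.16) ≈ 1.2567

1.2567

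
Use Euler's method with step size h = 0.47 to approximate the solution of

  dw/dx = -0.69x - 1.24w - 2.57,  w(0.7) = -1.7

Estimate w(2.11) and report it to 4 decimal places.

Euler: w_{n+1} = w_n + h·f(x_n, w_n).
x=0.700000, w=-1.700000: f=-0.945000 → w ← -1.700000 + 0.47·(-0.945000) = -2.144150
x=1.170000, w=-2.144150: f=-0.718554 → w ← -2.144150 + 0.47·(-0.718554) = -2.481870
x=1.640000, w=-2.481870: f=-0.624081 → w ← -2.481870 + 0.47·(-0.624081) = -2.775188
w(2.11) ≈ -2.7752

-2.7752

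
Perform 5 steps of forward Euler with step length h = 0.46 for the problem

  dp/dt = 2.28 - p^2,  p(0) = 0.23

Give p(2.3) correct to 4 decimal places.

1.5056

Euler: p_{n+1} = p_n + h·f(t_n, p_n).
t=0.000000, p=0.230000: f=2.227100 → p ← 0.230000 + 0.46·2.227100 = 1.254466
t=0.460000, p=1.254466: f=0.706315 → p ← 1.254466 + 0.46·0.706315 = 1.579371
t=0.920000, p=1.579371: f=-0.214413 → p ← 1.579371 + 0.46·(-0.214413) = 1.480741
t=1.380000, p=1.480741: f=0.087406 → p ← 1.480741 + 0.46·0.087406 = 1.520948
t=1.840000, p=1.520948: f=-0.033282 → p ← 1.520948 + 0.46·(-0.033282) = 1.505638
p(2.3) ≈ 1.5056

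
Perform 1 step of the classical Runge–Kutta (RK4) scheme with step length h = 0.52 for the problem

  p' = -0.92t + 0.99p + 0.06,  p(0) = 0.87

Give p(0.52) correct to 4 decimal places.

RK4: k1 = f(t_n, p_n); k2 = f(t_n + h/2, p_n + (h/2)·k1); k3 = f(t_n + h/2, p_n + (h/2)·k2); k4 = f(t_n + h, p_n + h·k3); p_{n+1} = p_n + (h/6)·(k1 + 2k2 + 2k3 + k4).
t=0.000000, p=0.870000:
  k1 = f(0.000000, 0.870000) = 0.921300
  k2 = f(0.260000, 1.109538) = 0.919243
  k3 = f(0.260000, 1.109003) = 0.918713
  k4 = f(0.520000, 1.347731) = 0.915853
  p ← 0.870000 + (0.52/6)·(k1 + 2k2 + 2k3 + k4) = 1.347799
p(0.52) ≈ 1.3478

1.3478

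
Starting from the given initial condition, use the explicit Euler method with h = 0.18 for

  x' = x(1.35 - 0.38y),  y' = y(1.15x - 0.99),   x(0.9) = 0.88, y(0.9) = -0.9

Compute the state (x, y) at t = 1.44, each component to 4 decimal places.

1.9600, -1.0835

Euler on (x,y): x_{n+1} = x_n + h·x', y_{n+1} = y_n + h·y'.
0.900000: (0.880000, -0.900000); f=(1.488960, -0.019800) → (1.148013, -0.903564)
1.080000: (1.148013, -0.903564); f=(1.943992, -0.298370) → (1.497931, -0.957271)
1.260000: (1.497931, -0.957271); f=(2.567099, -0.701317) → (1.960009, -1.083508)
(x(1.44), y(1.44)) ≈ (1.9600, -1.0835)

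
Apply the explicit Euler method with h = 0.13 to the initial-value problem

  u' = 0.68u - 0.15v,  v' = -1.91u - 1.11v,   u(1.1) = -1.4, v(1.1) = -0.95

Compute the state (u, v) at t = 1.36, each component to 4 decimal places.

-1.6292, -0.0244

Euler on (u,v): u_{n+1} = u_n + h·u', v_{n+1} = v_n + h·v'.
1.100000: (-1.400000, -0.950000); f=(-0.809500, 3.728500) → (-1.505235, -0.465295)
1.230000: (-1.505235, -0.465295); f=(-0.953766, 3.391476) → (-1.629225, -0.024403)
(u(1.36), v(1.36)) ≈ (-1.6292, -0.0244)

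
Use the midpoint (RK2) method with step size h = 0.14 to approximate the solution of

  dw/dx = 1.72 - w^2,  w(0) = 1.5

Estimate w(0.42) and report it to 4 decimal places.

1.3738

Midpoint: k1 = f(x_n, w_n); k2 = f(x_n + h/2, w_n + (h/2)·k1); w_{n+1} = w_n + h·k2.
x=0.000000, w=1.500000:
  k1 = f(0.000000, 1.500000) = -0.530000
  k2 = f(0.070000, 1.462900) = -0.420076
  w ← 1.500000 + 0.14·(-0.420076) = 1.441189
x=0.140000, w=1.441189:
  k1 = f(0.140000, 1.441189) = -0.357027
  k2 = f(0.210000, 1.416197) = -0.285615
  w ← 1.441189 + 0.14·(-0.285615) = 1.401203
x=0.280000, w=1.401203:
  k1 = f(0.280000, 1.401203) = -0.243370
  k2 = f(0.350000, 1.384167) = -0.195919
  w ← 1.401203 + 0.14·(-0.195919) = 1.373775
w(0.42) ≈ 1.3738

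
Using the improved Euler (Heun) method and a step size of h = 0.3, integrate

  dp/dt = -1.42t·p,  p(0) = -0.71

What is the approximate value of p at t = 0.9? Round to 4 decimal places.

-0.3998

Heun: k1 = f(t_n, p_n); k2 = f(t_n + h, p_n + h·k1); p_{n+1} = p_n + (h/2)·(k1 + k2).
t=0.000000, p=-0.710000:
  k1 = f(0.000000, -0.710000) = 0.000000
  k2 = f(0.300000, -0.710000) = 0.302460
  p ← -0.710000 + (0.3/2)·(0.000000 + 0.302460) = -0.664631
t=0.300000, p=-0.664631:
  k1 = f(0.300000, -0.664631) = 0.283133
  k2 = f(0.600000, -0.579691) = 0.493897
  p ← -0.664631 + (0.3/2)·(0.283133 + 0.493897) = -0.548077
t=0.600000, p=-0.548077:
  k1 = f(0.600000, -0.548077) = 0.466961
  k2 = f(0.900000, -0.407988) = 0.521409
  p ← -0.548077 + (0.3/2)·(0.466961 + 0.521409) = -0.399821
p(0.9) ≈ -0.3998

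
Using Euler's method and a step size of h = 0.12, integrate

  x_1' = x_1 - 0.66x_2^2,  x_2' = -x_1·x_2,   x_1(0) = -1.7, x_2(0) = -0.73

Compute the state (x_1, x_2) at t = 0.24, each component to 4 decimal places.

-2.2409, -1.0842

Euler on (x_1,x_2): x_1_{n+1} = x_1_n + h·x_1', x_2_{n+1} = x_2_n + h·x_2'.
0.000000: (-1.700000, -0.730000); f=(-2.051714, -1.241000) → (-1.946206, -0.878920)
0.120000: (-1.946206, -0.878920); f=(-2.456056, -1.710559) → (-2.240932, -1.084187)
(x_1(0.24), x_2(0.24)) ≈ (-2.2409, -1.0842)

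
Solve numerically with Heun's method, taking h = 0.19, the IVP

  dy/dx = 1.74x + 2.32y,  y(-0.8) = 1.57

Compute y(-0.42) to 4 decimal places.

Heun: k1 = f(x_n, y_n); k2 = f(x_n + h, y_n + h·k1); y_{n+1} = y_n + (h/2)·(k1 + k2).
x=-0.800000, y=1.570000:
  k1 = f(-0.800000, 1.570000) = 2.250400
  k2 = f(-0.610000, 1.997576) = 3.572976
  y ← 1.570000 + (0.19/2)·(2.250400 + 3.572976) = 2.123221
x=-0.610000, y=2.123221:
  k1 = f(-0.610000, 2.123221) = 3.864472
  k2 = f(-0.420000, 2.857470) = 5.898531
  y ← 2.123221 + (0.19/2)·(3.864472 + 5.898531) = 3.050706
y(-0.42) ≈ 3.0507

3.0507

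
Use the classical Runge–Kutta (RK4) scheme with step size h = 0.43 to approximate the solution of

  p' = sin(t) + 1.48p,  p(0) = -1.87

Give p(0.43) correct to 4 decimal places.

-3.4183

RK4: k1 = f(t_n, p_n); k2 = f(t_n + h/2, p_n + (h/2)·k1); k3 = f(t_n + h/2, p_n + (h/2)·k2); k4 = f(t_n + h, p_n + h·k3); p_{n+1} = p_n + (h/6)·(k1 + 2k2 + 2k3 + k4).
t=0.000000, p=-1.870000:
  k1 = f(0.000000, -1.870000) = -2.767600
  k2 = f(0.215000, -2.465034) = -3.434903
  k3 = f(0.215000, -2.608504) = -3.647239
  k4 = f(0.430000, -3.438313) = -4.671832
  p ← -1.870000 + (0.43/6)·(k1 + 2k2 + 2k3 + k4) = -3.418266
p(0.43) ≈ -3.4183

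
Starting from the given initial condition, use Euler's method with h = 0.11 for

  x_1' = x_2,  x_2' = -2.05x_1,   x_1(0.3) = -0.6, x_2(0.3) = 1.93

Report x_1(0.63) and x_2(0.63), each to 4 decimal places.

0.0763, 2.1889

Euler on (x_1,x_2): x_1_{n+1} = x_1_n + h·x_1', x_2_{n+1} = x_2_n + h·x_2'.
0.300000: (-0.600000, 1.930000); f=(1.930000, 1.230000) → (-0.387700, 2.065300)
0.410000: (-0.387700, 2.065300); f=(2.065300, 0.794785) → (-0.160517, 2.152726)
0.520000: (-0.160517, 2.152726); f=(2.152726, 0.329060) → (0.076283, 2.188923)
(x_1(0.63), x_2(0.63)) ≈ (0.0763, 2.1889)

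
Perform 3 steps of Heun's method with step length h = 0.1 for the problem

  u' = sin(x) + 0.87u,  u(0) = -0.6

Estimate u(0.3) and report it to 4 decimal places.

Heun: k1 = f(x_n, u_n); k2 = f(x_n + h, u_n + h·k1); u_{n+1} = u_n + (h/2)·(k1 + k2).
x=0.000000, u=-0.600000:
  k1 = f(0.000000, -0.600000) = -0.522000
  k2 = f(0.100000, -0.652200) = -0.467581
  u ← -0.600000 + (0.1/2)·(-0.522000 + (-0.467581)) = -0.649479
x=0.100000, u=-0.649479:
  k1 = f(0.100000, -0.649479) = -0.465213
  k2 = f(0.200000, -0.696000) = -0.406851
  u ← -0.649479 + (0.1/2)·(-0.465213 + (-0.406851)) = -0.693082
x=0.200000, u=-0.693082:
  k1 = f(0.200000, -0.693082) = -0.404312
  k2 = f(0.300000, -0.733513) = -0.342637
  u ← -0.693082 + (0.1/2)·(-0.404312 + (-0.342637)) = -0.730430
u(0.3) ≈ -0.7304

-0.7304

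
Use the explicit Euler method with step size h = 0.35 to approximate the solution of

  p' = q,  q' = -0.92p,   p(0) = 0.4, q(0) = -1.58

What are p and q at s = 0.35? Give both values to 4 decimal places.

Euler on (p,q): p_{n+1} = p_n + h·p', q_{n+1} = q_n + h·q'.
0.000000: (0.400000, -1.580000); f=(-1.580000, -0.368000) → (-0.153000, -1.708800)
(p(0.35), q(0.35)) ≈ (-0.1530, -1.7088)

-0.1530, -1.7088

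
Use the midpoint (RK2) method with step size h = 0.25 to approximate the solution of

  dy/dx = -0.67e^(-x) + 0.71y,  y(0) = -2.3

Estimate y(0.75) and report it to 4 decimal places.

Midpoint: k1 = f(x_n, y_n); k2 = f(x_n + h/2, y_n + (h/2)·k1); y_{n+1} = y_n + h·k2.
x=0.000000, y=-2.300000:
  k1 = f(0.000000, -2.300000) = -2.303000
  k2 = f(0.125000, -2.587875) = -2.428664
  y ← -2.300000 + 0.25·(-2.428664) = -2.907166
x=0.250000, y=-2.907166:
  k1 = f(0.250000, -2.907166) = -2.585884
  k2 = f(0.375000, -3.230402) = -2.754069
  y ← -2.907166 + 0.25·(-2.754069) = -3.595683
x=0.500000, y=-3.595683:
  k1 = f(0.500000, -3.595683) = -2.959311
  k2 = f(0.625000, -3.965597) = -3.174199
  y ← -3.595683 + 0.25·(-3.174199) = -4.389233
y(0.75) ≈ -4.3892

-4.3892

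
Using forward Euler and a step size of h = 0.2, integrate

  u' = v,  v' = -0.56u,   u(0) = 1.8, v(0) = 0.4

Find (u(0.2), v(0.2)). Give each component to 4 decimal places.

Euler on (u,v): u_{n+1} = u_n + h·u', v_{n+1} = v_n + h·v'.
0.000000: (1.800000, 0.400000); f=(0.400000, -1.008000) → (1.880000, 0.198400)
(u(0.2), v(0.2)) ≈ (1.8800, 0.1984)

1.8800, 0.1984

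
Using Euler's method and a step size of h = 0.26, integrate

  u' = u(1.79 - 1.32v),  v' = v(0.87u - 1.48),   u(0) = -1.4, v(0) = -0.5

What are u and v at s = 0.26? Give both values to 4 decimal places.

Euler on (u,v): u_{n+1} = u_n + h·u', v_{n+1} = v_n + h·v'.
0.000000: (-1.400000, -0.500000); f=(-3.430000, 1.349000) → (-2.291800, -0.149260)
(u(0.26), v(0.26)) ≈ (-2.2918, -0.1493)

-2.2918, -0.1493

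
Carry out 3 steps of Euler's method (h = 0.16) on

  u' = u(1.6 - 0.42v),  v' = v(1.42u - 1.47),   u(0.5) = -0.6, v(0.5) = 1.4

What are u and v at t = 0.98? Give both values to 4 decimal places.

Euler on (u,v): u_{n+1} = u_n + h·u', v_{n+1} = v_n + h·v'.
0.500000: (-0.600000, 1.400000); f=(-0.607200, -3.250800) → (-0.697152, 0.879872)
0.660000: (-0.697152, 0.879872); f=(-0.857813, -2.164446) → (-0.834402, 0.533561)
0.820000: (-0.834402, 0.533561); f=(-1.148058, -1.416524) → (-1.018091, 0.306917)
(u(0.98), v(0.98)) ≈ (-1.0181, 0.3069)

-1.0181, 0.3069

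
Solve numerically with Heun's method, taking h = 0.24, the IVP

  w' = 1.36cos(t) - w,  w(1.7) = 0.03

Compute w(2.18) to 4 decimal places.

-0.1785

Heun: k1 = f(t_n, w_n); k2 = f(t_n + h, w_n + h·k1); w_{n+1} = w_n + (h/2)·(k1 + k2).
t=1.700000, w=0.030000:
  k1 = f(1.700000, 0.030000) = -0.205229
  k2 = f(1.940000, -0.019255) = -0.471532
  w ← 0.030000 + (0.24/2)·(-0.205229 + (-0.471532)) = -0.051211
t=1.940000, w=-0.051211:
  k1 = f(1.940000, -0.051211) = -0.439576
  k2 = f(2.180000, -0.156709) = -0.621502
  w ← -0.051211 + (0.24/2)·(-0.439576 + (-0.621502)) = -0.178541
w(2.18) ≈ -0.1785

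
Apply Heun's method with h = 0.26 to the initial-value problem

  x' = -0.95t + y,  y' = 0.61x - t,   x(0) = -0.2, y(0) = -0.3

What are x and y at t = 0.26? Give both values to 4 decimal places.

Heun on (x,y): k1 = f(t_n, state_n); k2 = f(t_n + h, state_n + h·k1); state_{n+1} = state_n + (h/2)·(k1 + k2).
0.000000: (-0.200000, -0.300000)
  k1 = (-0.300000, -0.122000)
  predictor → (-0.278000, -0.331720)
  k2 = (-0.578720, -0.429580)
  → (-0.314234, -0.371705)
(x(0.26), y(0.26)) ≈ (-0.3142, -0.3717)

-0.3142, -0.3717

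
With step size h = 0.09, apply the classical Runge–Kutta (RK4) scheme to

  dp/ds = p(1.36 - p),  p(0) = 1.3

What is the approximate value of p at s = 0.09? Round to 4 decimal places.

1.3066

RK4: k1 = f(s_n, p_n); k2 = f(s_n + h/2, p_n + (h/2)·k1); k3 = f(s_n + h/2, p_n + (h/2)·k2); k4 = f(s_n + h, p_n + h·k3); p_{n+1} = p_n + (h/6)·(k1 + 2k2 + 2k3 + k4).
s=0.000000, p=1.300000:
  k1 = f(0.000000, 1.300000) = 0.078000
  k2 = f(0.045000, 1.303510) = 0.073635
  k3 = f(0.045000, 1.303314) = 0.073880
  k4 = f(0.090000, 1.306649) = 0.069711
  p ← 1.300000 + (0.09/6)·(k1 + 2k2 + 2k3 + k4) = 1.306641
p(0.09) ≈ 1.3066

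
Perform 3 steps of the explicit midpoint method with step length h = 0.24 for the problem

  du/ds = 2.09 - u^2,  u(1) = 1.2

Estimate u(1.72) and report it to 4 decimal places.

1.4046

Midpoint: k1 = f(s_n, u_n); k2 = f(s_n + h/2, u_n + (h/2)·k1); u_{n+1} = u_n + h·k2.
s=1.000000, u=1.200000:
  k1 = f(1.000000, 1.200000) = 0.650000
  k2 = f(1.120000, 1.278000) = 0.456716
  u ← 1.200000 + 0.24·0.456716 = 1.309612
s=1.240000, u=1.309612:
  k1 = f(1.240000, 1.309612) = 0.374917
  k2 = f(1.360000, 1.354602) = 0.255054
  u ← 1.309612 + 0.24·0.255054 = 1.370825
s=1.480000, u=1.370825:
  k1 = f(1.480000, 1.370825) = 0.210839
  k2 = f(1.600000, 1.396125) = 0.140834
  u ← 1.370825 + 0.24·0.140834 = 1.404625
u(1.72) ≈ 1.4046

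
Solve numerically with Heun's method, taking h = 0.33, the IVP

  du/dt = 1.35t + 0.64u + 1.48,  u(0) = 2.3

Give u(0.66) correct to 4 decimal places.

Heun: k1 = f(t_n, u_n); k2 = f(t_n + h, u_n + h·k1); u_{n+1} = u_n + (h/2)·(k1 + k2).
t=0.000000, u=2.300000:
  k1 = f(0.000000, 2.300000) = 2.952000
  k2 = f(0.330000, 3.274160) = 4.020962
  u ← 2.300000 + (0.33/2)·(2.952000 + 4.020962) = 3.450539
t=0.330000, u=3.450539:
  k1 = f(0.330000, 3.450539) = 4.133845
  k2 = f(0.660000, 4.814708) = 5.452413
  u ← 3.450539 + (0.33/2)·(4.133845 + 5.452413) = 5.032271
u(0.66) ≈ 5.0323

5.0323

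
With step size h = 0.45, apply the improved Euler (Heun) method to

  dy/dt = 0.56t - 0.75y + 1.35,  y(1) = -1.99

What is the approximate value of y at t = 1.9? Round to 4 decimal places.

Heun: k1 = f(t_n, y_n); k2 = f(t_n + h, y_n + h·k1); y_{n+1} = y_n + (h/2)·(k1 + k2).
t=1.000000, y=-1.990000:
  k1 = f(1.000000, -1.990000) = 3.402500
  k2 = f(1.450000, -0.458875) = 2.506156
  y ← -1.990000 + (0.45/2)·(3.402500 + 2.506156) = -0.660552
t=1.450000, y=-0.660552:
  k1 = f(1.450000, -0.660552) = 2.657414
  k2 = f(1.900000, 0.535284) = 2.012537
  y ← -0.660552 + (0.45/2)·(2.657414 + 2.012537) = 0.390187
y(1.9) ≈ 0.3902

0.3902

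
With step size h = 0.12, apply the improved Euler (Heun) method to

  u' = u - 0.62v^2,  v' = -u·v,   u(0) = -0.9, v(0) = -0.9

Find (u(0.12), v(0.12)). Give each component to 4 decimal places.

Heun on (u,v): k1 = f(s_n, state_n); k2 = f(s_n + h, state_n + h·k1); state_{n+1} = state_n + (h/2)·(k1 + k2).
0.000000: (-0.900000, -0.900000)
  k1 = (-1.402200, -0.810000)
  predictor → (-1.068264, -0.997200)
  k2 = (-1.684797, -1.065273)
  → (-1.085220, -1.012516)
(u(0.12), v(0.12)) ≈ (-1.0852, -1.0125)

-1.0852, -1.0125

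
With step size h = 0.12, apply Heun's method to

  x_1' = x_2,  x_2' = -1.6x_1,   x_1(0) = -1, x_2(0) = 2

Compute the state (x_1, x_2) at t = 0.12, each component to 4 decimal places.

Heun on (x_1,x_2): k1 = f(t_n, state_n); k2 = f(t_n + h, state_n + h·k1); state_{n+1} = state_n + (h/2)·(k1 + k2).
0.000000: (-1.000000, 2.000000)
  k1 = (2.000000, 1.600000)
  predictor → (-0.760000, 2.192000)
  k2 = (2.192000, 1.216000)
  → (-0.748480, 2.168960)
(x_1(0.12), x_2(0.12)) ≈ (-0.7485, 2.1690)

-0.7485, 2.1690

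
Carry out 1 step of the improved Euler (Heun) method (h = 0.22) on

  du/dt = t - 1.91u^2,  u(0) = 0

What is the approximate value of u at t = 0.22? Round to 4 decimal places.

Heun: k1 = f(t_n, u_n); k2 = f(t_n + h, u_n + h·k1); u_{n+1} = u_n + (h/2)·(k1 + k2).
t=0.000000, u=0.000000:
  k1 = f(0.000000, 0.000000) = 0.000000
  k2 = f(0.220000, 0.000000) = 0.220000
  u ← 0.000000 + (0.22/2)·(0.000000 + 0.220000) = 0.024200
u(0.22) ≈ 0.0242

0.0242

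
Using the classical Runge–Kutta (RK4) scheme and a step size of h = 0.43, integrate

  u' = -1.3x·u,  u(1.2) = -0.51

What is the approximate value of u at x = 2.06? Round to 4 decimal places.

RK4: k1 = f(x_n, u_n); k2 = f(x_n + h/2, u_n + (h/2)·k1); k3 = f(x_n + h/2, u_n + (h/2)·k2); k4 = f(x_n + h, u_n + h·k3); u_{n+1} = u_n + (h/6)·(k1 + 2k2 + 2k3 + k4).
x=1.200000, u=-0.510000:
  k1 = f(1.200000, -0.510000) = 0.795600
  k2 = f(1.415000, -0.338946) = 0.623491
  k3 = f(1.415000, -0.375949) = 0.691559
  k4 = f(1.630000, -0.212630) = 0.450562
  u ← -0.510000 + (0.43/6)·(k1 + 2k2 + 2k3 + k4) = -0.232201
x=1.630000, u=-0.232201:
  k1 = f(1.630000, -0.232201) = 0.492034
  k2 = f(1.845000, -0.126414) = 0.303204
  k3 = f(1.845000, -0.167012) = 0.400579
  k4 = f(2.060000, -0.059952) = 0.160552
  u ← -0.232201 + (0.43/6)·(k1 + 2k2 + 2k3 + k4) = -0.084557
u(2.06) ≈ -0.0846

-0.0846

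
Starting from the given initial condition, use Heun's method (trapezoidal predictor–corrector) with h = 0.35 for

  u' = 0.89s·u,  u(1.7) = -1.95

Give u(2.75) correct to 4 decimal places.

-14.0159

Heun: k1 = f(s_n, u_n); k2 = f(s_n + h, u_n + h·k1); u_{n+1} = u_n + (h/2)·(k1 + k2).
s=1.700000, u=-1.950000:
  k1 = f(1.700000, -1.950000) = -2.950350
  k2 = f(2.050000, -2.982622) = -5.441795
  u ← -1.950000 + (0.35/2)·(-2.950350 + (-5.441795)) = -3.418625
s=2.050000, u=-3.418625:
  k1 = f(2.050000, -3.418625) = -6.237282
  k2 = f(2.400000, -5.601674) = -11.965176
  u ← -3.418625 + (0.35/2)·(-6.237282 + (-11.965176)) = -6.604055
s=2.400000, u=-6.604055:
  k1 = f(2.400000, -6.604055) = -14.106262
  k2 = f(2.750000, -11.541247) = -28.247203
  u ← -6.604055 + (0.35/2)·(-14.106262 + (-28.247203)) = -14.015912
u(2.75) ≈ -14.0159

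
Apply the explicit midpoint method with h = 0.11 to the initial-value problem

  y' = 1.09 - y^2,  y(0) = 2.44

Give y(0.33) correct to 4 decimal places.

1.5914

Midpoint: k1 = f(t_n, y_n); k2 = f(t_n + h/2, y_n + (h/2)·k1); y_{n+1} = y_n + h·k2.
t=0.000000, y=2.440000:
  k1 = f(0.000000, 2.440000) = -4.863600
  k2 = f(0.055000, 2.172502) = -3.629765
  y ← 2.440000 + 0.11·(-3.629765) = 2.040726
t=0.110000, y=2.040726:
  k1 = f(0.110000, 2.040726) = -3.074562
  k2 = f(0.165000, 1.871625) = -2.412980
  y ← 2.040726 + 0.11·(-2.412980) = 1.775298
t=0.220000, y=1.775298:
  k1 = f(0.220000, 1.775298) = -2.061683
  k2 = f(0.275000, 1.661905) = -1.671930
  y ← 1.775298 + 0.11·(-1.671930) = 1.591386
y(0.33) ≈ 1.5914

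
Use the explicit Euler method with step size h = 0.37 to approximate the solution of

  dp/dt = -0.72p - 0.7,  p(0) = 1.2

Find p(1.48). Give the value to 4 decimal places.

-0.3431

Euler: p_{n+1} = p_n + h·f(t_n, p_n).
t=0.000000, p=1.200000: f=-1.564000 → p ← 1.200000 + 0.37·(-1.564000) = 0.621320
t=0.370000, p=0.621320: f=-1.147350 → p ← 0.621320 + 0.37·(-1.147350) = 0.196800
t=0.740000, p=0.196800: f=-0.841696 → p ← 0.196800 + 0.37·(-0.841696) = -0.114627
t=1.110000, p=-0.114627: f=-0.617468 → p ← -0.114627 + 0.37·(-0.617468) = -0.343091
p(1.48) ≈ -0.3431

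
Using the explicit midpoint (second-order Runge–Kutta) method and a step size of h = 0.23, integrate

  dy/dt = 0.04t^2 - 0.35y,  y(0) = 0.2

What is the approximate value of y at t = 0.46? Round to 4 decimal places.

0.1715

Midpoint: k1 = f(t_n, y_n); k2 = f(t_n + h/2, y_n + (h/2)·k1); y_{n+1} = y_n + h·k2.
t=0.000000, y=0.200000:
  k1 = f(0.000000, 0.200000) = -0.070000
  k2 = f(0.115000, 0.191950) = -0.066653
  y ← 0.200000 + 0.23·(-0.066653) = 0.184670
t=0.230000, y=0.184670:
  k1 = f(0.230000, 0.184670) = -0.062518
  k2 = f(0.345000, 0.177480) = -0.057357
  y ← 0.184670 + 0.23·(-0.057357) = 0.171478
y(0.46) ≈ 0.1715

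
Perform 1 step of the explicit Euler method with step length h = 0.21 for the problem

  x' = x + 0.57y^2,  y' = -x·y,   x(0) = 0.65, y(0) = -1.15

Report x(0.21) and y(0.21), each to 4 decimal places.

0.9448, -0.9930

Euler on (x,y): x_{n+1} = x_n + h·x', y_{n+1} = y_n + h·y'.
0.000000: (0.650000, -1.150000); f=(1.403825, 0.747500) → (0.944803, -0.993025)
(x(0.21), y(0.21)) ≈ (0.9448, -0.9930)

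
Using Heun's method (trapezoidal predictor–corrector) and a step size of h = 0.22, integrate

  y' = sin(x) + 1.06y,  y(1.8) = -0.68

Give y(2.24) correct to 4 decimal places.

-0.5804

Heun: k1 = f(x_n, y_n); k2 = f(x_n + h, y_n + h·k1); y_{n+1} = y_n + (h/2)·(k1 + k2).
x=1.800000, y=-0.680000:
  k1 = f(1.800000, -0.680000) = 0.253048
  k2 = f(2.020000, -0.624330) = 0.239004
  y ← -0.680000 + (0.22/2)·(0.253048 + 0.239004) = -0.625874
x=2.020000, y=-0.625874:
  k1 = f(2.020000, -0.625874) = 0.237366
  k2 = f(2.240000, -0.573654) = 0.176243
  y ← -0.625874 + (0.22/2)·(0.237366 + 0.176243) = -0.580377
y(2.24) ≈ -0.5804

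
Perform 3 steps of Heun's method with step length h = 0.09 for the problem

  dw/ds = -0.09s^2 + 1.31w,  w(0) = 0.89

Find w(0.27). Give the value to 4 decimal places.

1.2660

Heun: k1 = f(s_n, w_n); k2 = f(s_n + h, w_n + h·k1); w_{n+1} = w_n + (h/2)·(k1 + k2).
s=0.000000, w=0.890000:
  k1 = f(0.000000, 0.890000) = 1.165900
  k2 = f(0.090000, 0.994931) = 1.302631
  w ← 0.890000 + (0.09/2)·(1.165900 + 1.302631) = 1.001084
s=0.090000, w=1.001084:
  k1 = f(0.090000, 1.001084) = 1.310691
  k2 = f(0.180000, 1.119046) = 1.463034
  w ← 1.001084 + (0.09/2)·(1.310691 + 1.463034) = 1.125902
s=0.180000, w=1.125902:
  k1 = f(0.180000, 1.125902) = 1.472015
  k2 = f(0.270000, 1.258383) = 1.641921
  w ← 1.125902 + (0.09/2)·(1.472015 + 1.641921) = 1.266029
w(0.27) ≈ 1.2660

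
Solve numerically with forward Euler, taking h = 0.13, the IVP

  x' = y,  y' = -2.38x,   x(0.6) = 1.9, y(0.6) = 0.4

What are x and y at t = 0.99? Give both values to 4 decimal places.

Euler on (x,y): x_{n+1} = x_n + h·x', y_{n+1} = y_n + h·y'.
0.600000: (1.900000, 0.400000); f=(0.400000, -4.522000) → (1.952000, -0.187860)
0.730000: (1.952000, -0.187860); f=(-0.187860, -4.645760) → (1.927578, -0.791809)
0.860000: (1.927578, -0.791809); f=(-0.791809, -4.587636) → (1.824643, -1.388201)
(x(0.99), y(0.99)) ≈ (1.8246, -1.3882)

1.8246, -1.3882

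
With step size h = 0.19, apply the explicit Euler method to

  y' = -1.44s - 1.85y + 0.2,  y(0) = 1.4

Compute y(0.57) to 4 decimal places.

Euler: y_{n+1} = y_n + h·f(s_n, y_n).
s=0.000000, y=1.400000: f=-2.390000 → y ← 1.400000 + 0.19·(-2.390000) = 0.945900
s=0.190000, y=0.945900: f=-1.823515 → y ← 0.945900 + 0.19·(-1.823515) = 0.599432
s=0.380000, y=0.599432: f=-1.456149 → y ← 0.599432 + 0.19·(-1.456149) = 0.322764
y(0.57) ≈ 0.3228

0.3228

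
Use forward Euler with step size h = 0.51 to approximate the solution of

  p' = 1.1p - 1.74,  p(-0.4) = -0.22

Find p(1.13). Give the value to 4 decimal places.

Euler: p_{n+1} = p_n + h·f(s_n, p_n).
s=-0.400000, p=-0.220000: f=-1.982000 → p ← -0.220000 + 0.51·(-1.982000) = -1.230820
s=0.110000, p=-1.230820: f=-3.093902 → p ← -1.230820 + 0.51·(-3.093902) = -2.808710
s=0.620000, p=-2.808710: f=-4.829581 → p ← -2.808710 + 0.51·(-4.829581) = -5.271796
p(1.13) ≈ -5.2718

-5.2718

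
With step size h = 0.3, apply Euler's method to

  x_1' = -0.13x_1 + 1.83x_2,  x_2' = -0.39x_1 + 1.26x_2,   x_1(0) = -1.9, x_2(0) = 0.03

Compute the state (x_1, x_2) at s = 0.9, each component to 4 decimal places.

Euler on (x_1,x_2): x_1_{n+1} = x_1_n + h·x_1', x_2_{n+1} = x_2_n + h·x_2'.
0.000000: (-1.900000, 0.030000); f=(0.301900, 0.778800) → (-1.809430, 0.263640)
0.300000: (-1.809430, 0.263640); f=(0.717687, 1.037864) → (-1.594124, 0.574999)
0.600000: (-1.594124, 0.574999); f=(1.259485, 1.346207) → (-1.216278, 0.978861)
(x_1(0.9), x_2(0.9)) ≈ (-1.2163, 0.9789)

-1.2163, 0.9789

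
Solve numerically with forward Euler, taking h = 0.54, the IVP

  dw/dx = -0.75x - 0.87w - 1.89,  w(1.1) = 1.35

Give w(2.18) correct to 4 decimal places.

-2.0826

Euler: w_{n+1} = w_n + h·f(x_n, w_n).
x=1.100000, w=1.350000: f=-3.889500 → w ← 1.350000 + 0.54·(-3.889500) = -0.750330
x=1.640000, w=-0.750330: f=-2.467213 → w ← -0.750330 + 0.54·(-2.467213) = -2.082625
w(2.18) ≈ -2.0826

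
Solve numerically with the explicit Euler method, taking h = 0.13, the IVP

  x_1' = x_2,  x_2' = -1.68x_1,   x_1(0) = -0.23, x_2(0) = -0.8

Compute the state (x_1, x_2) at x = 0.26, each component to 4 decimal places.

-0.4315, -0.6768

Euler on (x_1,x_2): x_1_{n+1} = x_1_n + h·x_1', x_2_{n+1} = x_2_n + h·x_2'.
0.000000: (-0.230000, -0.800000); f=(-0.800000, 0.386400) → (-0.334000, -0.749768)
0.130000: (-0.334000, -0.749768); f=(-0.749768, 0.561120) → (-0.431470, -0.676822)
(x_1(0.26), x_2(0.26)) ≈ (-0.4315, -0.6768)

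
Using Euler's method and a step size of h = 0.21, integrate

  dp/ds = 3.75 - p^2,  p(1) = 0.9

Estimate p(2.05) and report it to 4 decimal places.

Euler: p_{n+1} = p_n + h·f(s_n, p_n).
s=1.000000, p=0.900000: f=2.940000 → p ← 0.900000 + 0.21·2.940000 = 1.517400
s=1.210000, p=1.517400: f=1.447497 → p ← 1.517400 + 0.21·1.447497 = 1.821374
s=1.420000, p=1.821374: f=0.432595 → p ← 1.821374 + 0.21·0.432595 = 1.912219
s=1.630000, p=1.912219: f=0.093417 → p ← 1.912219 + 0.21·0.093417 = 1.931837
s=1.840000, p=1.931837: f=0.018006 → p ← 1.931837 + 0.21·0.018006 = 1.935618
p(2.05) ≈ 1.9356

1.9356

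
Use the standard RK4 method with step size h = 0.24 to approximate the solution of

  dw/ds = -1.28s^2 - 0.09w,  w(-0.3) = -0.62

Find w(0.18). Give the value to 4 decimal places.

RK4: k1 = f(s_n, w_n); k2 = f(s_n + h/2, w_n + (h/2)·k1); k3 = f(s_n + h/2, w_n + (h/2)·k2); k4 = f(s_n + h, w_n + h·k3); w_{n+1} = w_n + (h/6)·(k1 + 2k2 + 2k3 + k4).
s=-0.300000, w=-0.620000:
  k1 = f(-0.300000, -0.620000) = -0.059400
  k2 = f(-0.180000, -0.627128) = 0.014970
  k3 = f(-0.180000, -0.618204) = 0.014166
  k4 = f(-0.060000, -0.616600) = 0.050886
  w ← -0.620000 + (0.24/6)·(k1 + 2k2 + 2k3 + k4) = -0.618010
s=-0.060000, w=-0.618010:
  k1 = f(-0.060000, -0.618010) = 0.051013
  k2 = f(0.060000, -0.611888) = 0.050462
  k3 = f(0.060000, -0.611954) = 0.050468
  k4 = f(0.180000, -0.605897) = 0.013059
  w ← -0.618010 + (0.24/6)·(k1 + 2k2 + 2k3 + k4) = -0.607372
w(0.18) ≈ -0.6074

-0.6074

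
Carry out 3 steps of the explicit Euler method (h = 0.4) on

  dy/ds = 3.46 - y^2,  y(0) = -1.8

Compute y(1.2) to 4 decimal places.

Euler: y_{n+1} = y_n + h·f(s_n, y_n).
s=0.000000, y=-1.800000: f=0.220000 → y ← -1.800000 + 0.4·0.220000 = -1.712000
s=0.400000, y=-1.712000: f=0.529056 → y ← -1.712000 + 0.4·0.529056 = -1.500378
s=0.800000, y=-1.500378: f=1.208867 → y ← -1.500378 + 0.4·1.208867 = -1.016831
y(1.2) ≈ -1.0168

-1.0168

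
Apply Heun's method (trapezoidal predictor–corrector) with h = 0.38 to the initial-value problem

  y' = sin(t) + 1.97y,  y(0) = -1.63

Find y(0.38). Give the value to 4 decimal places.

Heun: k1 = f(t_n, y_n); k2 = f(t_n + h, y_n + h·k1); y_{n+1} = y_n + (h/2)·(k1 + k2).
t=0.000000, y=-1.630000:
  k1 = f(0.000000, -1.630000) = -3.211100
  k2 = f(0.380000, -2.850218) = -5.244009
  y ← -1.630000 + (0.38/2)·(-3.211100 + (-5.244009)) = -3.236471
y(0.38) ≈ -3.2365

-3.2365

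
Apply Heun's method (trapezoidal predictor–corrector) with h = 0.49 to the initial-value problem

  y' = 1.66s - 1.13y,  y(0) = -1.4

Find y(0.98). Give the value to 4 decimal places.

0.1037

Heun: k1 = f(s_n, y_n); k2 = f(s_n + h, y_n + h·k1); y_{n+1} = y_n + (h/2)·(k1 + k2).
s=0.000000, y=-1.400000:
  k1 = f(0.000000, -1.400000) = 1.582000
  k2 = f(0.490000, -0.624820) = 1.519447
  y ← -1.400000 + (0.49/2)·(1.582000 + 1.519447) = -0.640146
s=0.490000, y=-0.640146:
  k1 = f(0.490000, -0.640146) = 1.536765
  k2 = f(0.980000, 0.112869) = 1.499258
  y ← -0.640146 + (0.49/2)·(1.536765 + 1.499258) = 0.103680
y(0.98) ≈ 0.1037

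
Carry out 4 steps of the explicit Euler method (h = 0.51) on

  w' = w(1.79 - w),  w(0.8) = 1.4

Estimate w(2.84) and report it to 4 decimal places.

1.7899

Euler: w_{n+1} = w_n + h·f(t_n, w_n).
t=0.800000, w=1.400000: f=0.546000 → w ← 1.400000 + 0.51·0.546000 = 1.678460
t=1.310000, w=1.678460: f=0.187215 → w ← 1.678460 + 0.51·0.187215 = 1.773940
t=1.820000, w=1.773940: f=0.028490 → w ← 1.773940 + 0.51·0.028490 = 1.788470
t=2.330000, w=1.788470: f=0.002737 → w ← 1.788470 + 0.51·0.002737 = 1.789866
w(2.84) ≈ 1.7899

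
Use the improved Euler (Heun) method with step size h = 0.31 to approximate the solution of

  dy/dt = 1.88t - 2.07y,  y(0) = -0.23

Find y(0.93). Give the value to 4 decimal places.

0.4434

Heun: k1 = f(t_n, y_n); k2 = f(t_n + h, y_n + h·k1); y_{n+1} = y_n + (h/2)·(k1 + k2).
t=0.000000, y=-0.230000:
  k1 = f(0.000000, -0.230000) = 0.476100
  k2 = f(0.310000, -0.082409) = 0.753387
  y ← -0.230000 + (0.31/2)·(0.476100 + 0.753387) = -0.039430
t=0.310000, y=-0.039430:
  k1 = f(0.310000, -0.039430) = 0.664419
  k2 = f(0.620000, 0.166540) = 0.820861
  y ← -0.039430 + (0.31/2)·(0.664419 + 0.820861) = 0.190789
t=0.620000, y=0.190789:
  k1 = f(0.620000, 0.190789) = 0.770667
  k2 = f(0.930000, 0.429696) = 0.858930
  y ← 0.190789 + (0.31/2)·(0.770667 + 0.858930) = 0.443376
y(0.93) ≈ 0.4434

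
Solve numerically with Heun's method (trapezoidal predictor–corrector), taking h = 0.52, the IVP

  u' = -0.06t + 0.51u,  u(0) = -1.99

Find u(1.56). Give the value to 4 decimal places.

Heun: k1 = f(t_n, u_n); k2 = f(t_n + h, u_n + h·k1); u_{n+1} = u_n + (h/2)·(k1 + k2).
t=0.000000, u=-1.990000:
  k1 = f(0.000000, -1.990000) = -1.014900
  k2 = f(0.520000, -2.517748) = -1.315251
  u ← -1.990000 + (0.52/2)·(-1.014900 + (-1.315251)) = -2.595839
t=0.520000, u=-2.595839:
  k1 = f(0.520000, -2.595839) = -1.355078
  k2 = f(1.040000, -3.300480) = -1.745645
  u ← -2.595839 + (0.52/2)·(-1.355078 + (-1.745645)) = -3.402027
t=1.040000, u=-3.402027:
  k1 = f(1.040000, -3.402027) = -1.797434
  k2 = f(1.560000, -4.336693) = -2.305313
  u ← -3.402027 + (0.52/2)·(-1.797434 + (-2.305313)) = -4.468742
u(1.56) ≈ -4.4687

-4.4687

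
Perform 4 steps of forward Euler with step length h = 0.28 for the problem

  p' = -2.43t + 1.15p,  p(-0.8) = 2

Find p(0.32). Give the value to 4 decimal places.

Euler: p_{n+1} = p_n + h·f(t_n, p_n).
t=-0.800000, p=2.000000: f=4.244000 → p ← 2.000000 + 0.28·4.244000 = 3.188320
t=-0.520000, p=3.188320: f=4.930168 → p ← 3.188320 + 0.28·4.930168 = 4.568767
t=-0.240000, p=4.568767: f=5.837282 → p ← 4.568767 + 0.28·5.837282 = 6.203206
t=0.040000, p=6.203206: f=7.036487 → p ← 6.203206 + 0.28·7.036487 = 8.173422
p(0.32) ≈ 8.1734

8.1734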